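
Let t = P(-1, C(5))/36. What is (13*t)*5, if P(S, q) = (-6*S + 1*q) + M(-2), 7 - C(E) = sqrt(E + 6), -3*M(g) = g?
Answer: 2665/108 - 65*sqrt(11)/36 ≈ 18.688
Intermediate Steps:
M(g) = -g/3
C(E) = 7 - sqrt(6 + E) (C(E) = 7 - sqrt(E + 6) = 7 - sqrt(6 + E))
P(S, q) = 2/3 + q - 6*S (P(S, q) = (-6*S + 1*q) - 1/3*(-2) = (-6*S + q) + 2/3 = (q - 6*S) + 2/3 = 2/3 + q - 6*S)
t = 41/108 - sqrt(11)/36 (t = (2/3 + (7 - sqrt(6 + 5)) - 6*(-1))/36 = (2/3 + (7 - sqrt(11)) + 6)*(1/36) = (41/3 - sqrt(11))*(1/36) = 41/108 - sqrt(11)/36 ≈ 0.28750)
(13*t)*5 = (13*(41/108 - sqrt(11)/36))*5 = (533/108 - 13*sqrt(11)/36)*5 = 2665/108 - 65*sqrt(11)/36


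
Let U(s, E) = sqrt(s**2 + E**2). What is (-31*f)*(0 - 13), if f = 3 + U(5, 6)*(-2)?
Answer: 1209 - 806*sqrt(61) ≈ -5086.1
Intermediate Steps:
U(s, E) = sqrt(E**2 + s**2)
f = 3 - 2*sqrt(61) (f = 3 + sqrt(6**2 + 5**2)*(-2) = 3 + sqrt(36 + 25)*(-2) = 3 + sqrt(61)*(-2) = 3 - 2*sqrt(61) ≈ -12.620)
(-31*f)*(0 - 13) = (-31*(3 - 2*sqrt(61)))*(0 - 13) = (-93 + 62*sqrt(61))*(-13) = 1209 - 806*sqrt(61)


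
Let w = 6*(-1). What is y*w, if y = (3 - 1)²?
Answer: -24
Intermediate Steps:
y = 4 (y = 2² = 4)
w = -6
y*w = 4*(-6) = -24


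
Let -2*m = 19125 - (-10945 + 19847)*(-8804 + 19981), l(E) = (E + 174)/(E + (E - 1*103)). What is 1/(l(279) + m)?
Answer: 910/45262731601 ≈ 2.0105e-8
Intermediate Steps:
l(E) = (174 + E)/(-103 + 2*E) (l(E) = (174 + E)/(E + (E - 103)) = (174 + E)/(E + (-103 + E)) = (174 + E)/(-103 + 2*E))
m = 99478529/2 (m = -(19125 - (-10945 + 19847)*(-8804 + 19981))/2 = -(19125 - 8902*11177)/2 = -(19125 - 1*99497654)/2 = -(19125 - 99497654)/2 = -½*(-99478529) = 99478529/2 ≈ 4.9739e+7)
1/(l(279) + m) = 1/((174 + 279)/(-103 + 2*279) + 99478529/2) = 1/(453/(-103 + 558) + 99478529/2) = 1/(453/455 + 99478529/2) = 1/(45262731601/910) = 910/45262731601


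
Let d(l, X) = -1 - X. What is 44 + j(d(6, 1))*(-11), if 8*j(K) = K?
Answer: 187/4 ≈ 46.750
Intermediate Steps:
j(K) = K/8
44 + j(d(6, 1))*(-11) = 44 + ((-1 - 1*1)/8)*(-11) = 44 + ((-1 - 1)/8)*(-11) = 44 + ((⅛)*(-2))*(-11) = 44 - ¼*(-11) = 44 + 11/4 = 187/4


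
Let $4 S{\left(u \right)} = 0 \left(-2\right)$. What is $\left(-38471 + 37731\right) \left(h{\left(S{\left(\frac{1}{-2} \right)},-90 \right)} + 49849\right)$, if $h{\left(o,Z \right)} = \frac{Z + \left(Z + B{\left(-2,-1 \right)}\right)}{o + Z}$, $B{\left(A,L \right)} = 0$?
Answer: $-36889740$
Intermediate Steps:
$S{\left(u \right)} = 0$ ($S{\left(u \right)} = \frac{0 \left(-2\right)}{4} = \frac{1}{4} \cdot 0 = 0$)
$h{\left(o,Z \right)} = \frac{2 Z}{Z + o}$ ($h{\left(o,Z \right)} = \frac{Z + \left(Z + 0\right)}{o + Z} = \frac{Z + Z}{Z + o} = \frac{2 Z}{Z + o}$)
$\left(-38471 + 37731\right) \left(h{\left(S{\left(\frac{1}{-2} \right)},-90 \right)} + 49849\right) = \left(-38471 + 37731\right) \left(2 \left(-90\right) \frac{1}{-90 + 0} + 49849\right) = - 740 \left(2 \left(-90\right) \frac{1}{-90} + 49849\right) = - 740 \left(2 \left(-90\right) \left(- \frac{1}{90}\right) + 49849\right) = - 740 \left(2 + 49849\right) = \left(-740\right) 49851 = -36889740$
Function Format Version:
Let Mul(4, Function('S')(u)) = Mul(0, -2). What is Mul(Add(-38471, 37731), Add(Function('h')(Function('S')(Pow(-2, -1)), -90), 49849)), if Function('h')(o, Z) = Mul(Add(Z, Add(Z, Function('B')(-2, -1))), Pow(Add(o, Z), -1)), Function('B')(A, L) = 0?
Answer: -36889740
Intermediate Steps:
Function('S')(u) = 0 (Function('S')(u) = Mul(Rational(1, 4), Mul(0, -2)) = Mul(Rational(1, 4), 0) = 0)
Function('h')(o, Z) = Mul(2, Z, Pow(Add(Z, o), -1)) (Function('h')(o, Z) = Mul(Add(Z, Add(Z, 0)), Pow(Add(o, Z), -1)) = Mul(Add(Z, Z), Pow(Add(Z, o), -1)) = Mul(Mul(2, Z), Pow(Add(Z, o), -1)) = Mul(2, Z, Pow(Add(Z, o), -1)))
Mul(Add(-38471, 37731), Add(Function('h')(Function('S')(Pow(-2, -1)), -90), 49849)) = Mul(Add(-38471, 37731), Add(Mul(2, -90, Pow(Add(-90, 0), -1)), 49849)) = Mul(-740, Add(Mul(2, -90, Pow(-90, -1)), 49849)) = Mul(-740, Add(Mul(2, -90, Rational(-1, 90)), 49849)) = Mul(-740, Add(2, 49849)) = Mul(-740, 49851) = -36889740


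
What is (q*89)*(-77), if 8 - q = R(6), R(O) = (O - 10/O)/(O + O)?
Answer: -1884575/36 ≈ -52349.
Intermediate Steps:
R(O) = (O - 10/O)/(2*O) (R(O) = (O - 10/O)/((2*O)) = (O - 10/O)*(1/(2*O)) = (O - 10/O)/(2*O))
q = 275/36 (q = 8 - (½ - 5/6²) = 8 - (½ - 5*1/36) = 8 - (½ - 5/36) = 8 - 1*13/36 = 8 - 13/36 = 275/36 ≈ 7.6389)
(q*89)*(-77) = ((275/36)*89)*(-77) = (24475/36)*(-77) = -1884575/36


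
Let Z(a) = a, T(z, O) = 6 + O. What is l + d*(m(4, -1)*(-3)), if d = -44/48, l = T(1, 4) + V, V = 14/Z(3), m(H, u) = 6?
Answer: 187/6 ≈ 31.167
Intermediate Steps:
V = 14/3 ≈ 4.6667
l = 44/3 (l = (6 + 4) + 14/3 = 10 + 14/3 = 44/3 ≈ 14.667)
d = -11/12 (d = -44*1/48 = -11/12 ≈ -0.91667)
l + d*(m(4, -1)*(-3)) = 44/3 - 11*(-3)/2 = 44/3 - 11/12*(-18) = 44/3 + 33/2 = 187/6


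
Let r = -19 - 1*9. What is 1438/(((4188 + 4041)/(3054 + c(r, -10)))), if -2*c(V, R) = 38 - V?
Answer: 1448066/2743 ≈ 527.91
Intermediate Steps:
r = -28 (r = -19 - 9 = -28)
c(V, R) = -19 + V/2 (c(V, R) = -(38 - V)/2 = -19 + V/2)
1438/(((4188 + 4041)/(3054 + c(r, -10)))) = 1438/(((4188 + 4041)/(3054 + (-19 + (½)*(-28))))) = 1438/((8229/(3054 + (-19 - 14)))) = 1438/((8229/(3054 - 33))) = 1438/((8229/3021)) = 1438/((8229*(1/3021))) = 1438/(2743/1007) = 1438*(1007/2743) = 1448066/2743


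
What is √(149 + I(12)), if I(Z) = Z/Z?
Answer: 5*√6 ≈ 12.247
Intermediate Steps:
I(Z) = 1
√(149 + I(12)) = √(149 + 1) = √150 = 5*√6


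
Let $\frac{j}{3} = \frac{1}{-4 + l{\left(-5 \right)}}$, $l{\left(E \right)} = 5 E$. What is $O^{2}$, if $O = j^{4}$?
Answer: $\frac{6561}{500246412961} \approx 1.3116 \cdot 10^{-8}$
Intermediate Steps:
$j = - \frac{3}{29}$ ($j = \frac{3}{-4 + 5 \left(-5\right)} = \frac{3}{-4 - 25} = \frac{3}{-29} = 3 \left(- \frac{1}{29}\right) = - \frac{3}{29} \approx -0.10345$)
$O = \frac{81}{707281}$ ($O = \left(- \frac{3}{29}\right)^{4} = \frac{81}{707281} \approx 0.00011452$)
$O^{2} = \left(\frac{81}{707281}\right)^{2} = \frac{6561}{500246412961}$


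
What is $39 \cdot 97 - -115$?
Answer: $3898$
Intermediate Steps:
$39 \cdot 97 - -115 = 3783 + 115 = 3898$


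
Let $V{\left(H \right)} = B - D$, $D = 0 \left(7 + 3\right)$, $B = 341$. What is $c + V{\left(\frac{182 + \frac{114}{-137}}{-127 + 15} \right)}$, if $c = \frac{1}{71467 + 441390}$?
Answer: $\frac{174884238}{512857} \approx 341.0$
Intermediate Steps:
$D = 0$ ($D = 0 \cdot 10 = 0$)
$V{\left(H \right)} = 341$ ($V{\left(H \right)} = 341 - 0 = 341 + 0 = 341$)
$c = \frac{1}{512857} \approx 1.9499 \cdot 10^{-6}$
$c + V{\left(\frac{182 + \frac{114}{-137}}{-127 + 15} \right)} = \frac{1}{512857} + 341 = \frac{174884238}{512857}$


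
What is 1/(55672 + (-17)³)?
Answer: 1/50759 ≈ 1.9701e-5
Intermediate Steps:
1/(55672 + (-17)³) = 1/(55672 - 4913) = 1/50759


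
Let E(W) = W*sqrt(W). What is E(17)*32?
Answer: 544*sqrt(17) ≈ 2243.0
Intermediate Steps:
E(W) = W**(3/2)
E(17)*32 = 17**(3/2)*32 = (17*sqrt(17))*32 = 544*sqrt(17)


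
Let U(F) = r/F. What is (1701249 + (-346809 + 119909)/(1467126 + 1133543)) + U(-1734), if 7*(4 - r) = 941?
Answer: 53703191251180775/31566920322 ≈ 1.7012e+6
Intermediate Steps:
r = -913/7 (r = 4 - 1/7*941 = 4 - 941/7 = -913/7 ≈ -130.43)
U(F) = -913/(7*F)
(1701249 + (-346809 + 119909)/(1467126 + 1133543)) + U(-1734) = (1701249 + (-346809 + 119909)/(1467126 + 1133543)) - 913/7/(-1734) = (1701249 - 226900/2600669) - 913/7*(-1/1734) = (1701249 - 226900*1/2600669) + 913/12138 = (1701249 - 226900/2600669) + 913/12138 = 4424385308681/2600669 + 913/12138 = 53703191251180775/31566920322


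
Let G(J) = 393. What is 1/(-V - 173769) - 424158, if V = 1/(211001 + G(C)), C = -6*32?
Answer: -15580902899089340/36733723987 ≈ -4.2416e+5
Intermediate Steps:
C = -192
V = 1/211394 (V = 1/(211001 + 393) = 1/211394 ≈ 4.7305e-6)
1/(-V - 173769) - 424158 = 1/(-1*1/211394 - 173769) - 424158 = 1/(-1/211394 - 173769) - 424158 = 1/(-36733723987/211394) - 424158 = -211394/36733723987 - 424158 = -15580902899089340/36733723987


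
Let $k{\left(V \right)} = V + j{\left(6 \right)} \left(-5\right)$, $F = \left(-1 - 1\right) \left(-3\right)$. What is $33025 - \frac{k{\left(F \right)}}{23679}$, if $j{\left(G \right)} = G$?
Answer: $\frac{260666333}{7893} \approx 33025.0$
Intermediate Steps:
$F = 6$ ($F = \left(-2\right) \left(-3\right) = 6$)
$k{\left(V \right)} = -30 + V$ ($k{\left(V \right)} = V + 6 \left(-5\right) = V - 30 = -30 + V$)
$33025 - \frac{k{\left(F \right)}}{23679} = 33025 - \frac{-30 + 6}{23679} = 33025 - \left(-24\right) \frac{1}{23679} = 33025 - - \frac{8}{7893} = 33025 + \frac{8}{7893} = \frac{260666333}{7893}$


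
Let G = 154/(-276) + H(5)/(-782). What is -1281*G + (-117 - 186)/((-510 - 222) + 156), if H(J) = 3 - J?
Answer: 53452067/75072 ≈ 712.01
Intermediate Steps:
G = -1303/2346 (G = 154/(-276) + (3 - 1*5)/(-782) = 154*(-1/276) + (3 - 5)*(-1/782) = -77/138 - 2*(-1/782) = -77/138 + 1/391 = -1303/2346 ≈ -0.55541)
-1281*G + (-117 - 186)/((-510 - 222) + 156) = -1281*(-1303/2346) + (-117 - 186)/((-510 - 222) + 156) = 556381/782 - 303/(-732 + 156) = 556381/782 - 303/(-576) = 556381/782 - 303*(-1/576) = 556381/782 + 101/192 = 53452067/75072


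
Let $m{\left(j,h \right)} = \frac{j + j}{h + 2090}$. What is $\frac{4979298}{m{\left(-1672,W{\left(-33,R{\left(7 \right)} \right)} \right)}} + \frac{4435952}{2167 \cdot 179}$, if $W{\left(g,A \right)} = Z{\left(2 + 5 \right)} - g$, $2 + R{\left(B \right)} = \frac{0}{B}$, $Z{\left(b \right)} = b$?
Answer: $- \frac{93498667579303}{29479868} \approx -3.1716 \cdot 10^{6}$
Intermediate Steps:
$R{\left(B \right)} = -2$ ($R{\left(B \right)} = -2 + \frac{0}{B} = -2 + 0 = -2$)
$W{\left(g,A \right)} = 7 - g$ ($W{\left(g,A \right)} = \left(2 + 5\right) - g = 7 - g$)
$m{\left(j,h \right)} = \frac{2 j}{2090 + h}$
$\frac{4979298}{m{\left(-1672,W{\left(-33,R{\left(7 \right)} \right)} \right)}} + \frac{4435952}{2167 \cdot 179} = \frac{4979298}{2 \left(-1672\right) \frac{1}{2090 + \left(7 - -33\right)}} + \frac{4435952}{2167 \cdot 179} = \frac{4979298}{2 \left(-1672\right) \frac{1}{2090 + \left(7 + 33\right)}} + \frac{4435952}{387893} = \frac{4979298}{2 \left(-1672\right) \frac{1}{2090 + 40}} + 4435952 \cdot \frac{1}{387893} = \frac{4979298}{2 \left(-1672\right) \frac{1}{2130}} + \frac{4435952}{387893} = \frac{4979298}{- \frac{1672}{1065}} + \frac{4435952}{387893} = 4979298 \left(- \frac{1065}{1672}\right) + \frac{4435952}{387893} = - \frac{2651476185}{836} + \frac{4435952}{387893} = - \frac{93498667579303}{29479868}$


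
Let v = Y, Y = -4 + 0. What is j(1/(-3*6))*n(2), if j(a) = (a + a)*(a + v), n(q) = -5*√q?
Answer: -365*√2/162 ≈ -3.1863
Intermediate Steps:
Y = -4
v = -4
j(a) = 2*a*(-4 + a) (j(a) = (a + a)*(a - 4) = (2*a)*(-4 + a) = 2*a*(-4 + a))
j(1/(-3*6))*n(2) = (2*(-4 + 1/(-3*6))/((-3*6)))*(-5*√2) = (2*(-4 + 1/(-18))/(-18))*(-5*√2) = (2*(-1/18)*(-4 - 1/18))*(-5*√2) = (2*(-1/18)*(-73/18))*(-5*√2) = 73*(-5*√2)/162 = -365*√2/162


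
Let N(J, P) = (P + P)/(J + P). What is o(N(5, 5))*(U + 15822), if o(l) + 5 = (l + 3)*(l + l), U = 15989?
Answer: 95433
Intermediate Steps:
N(J, P) = 2*P/(J + P) (N(J, P) = (2*P)/(J + P) = 2*P/(J + P))
o(l) = -5 + 2*l*(3 + l) (o(l) = -5 + (l + 3)*(l + l) = -5 + (3 + l)*(2*l) = -5 + 2*l*(3 + l))
o(N(5, 5))*(U + 15822) = (-5 + 2*(2*5/(5 + 5))² + 6*(2*5/(5 + 5)))*(15989 + 15822) = (-5 + 2*(2*5/10)² + 6*(2*5/10))*31811 = (-5 + 2*(2*5*(⅒))² + 6*(2*5*(⅒)))*31811 = (-5 + 2*1² + 6*1)*31811 = (-5 + 2*1 + 6)*31811 = (-5 + 2 + 6)*31811 = 3*31811 = 95433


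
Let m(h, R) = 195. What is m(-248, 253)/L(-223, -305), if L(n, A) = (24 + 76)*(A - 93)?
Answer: -39/7960 ≈ -0.0048995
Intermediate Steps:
L(n, A) = -9300 + 100*A (L(n, A) = 100*(-93 + A) = -9300 + 100*A)
m(-248, 253)/L(-223, -305) = 195/(-9300 + 100*(-305)) = 195/(-9300 - 30500) = 195/(-39800) = 195*(-1/39800) = -39/7960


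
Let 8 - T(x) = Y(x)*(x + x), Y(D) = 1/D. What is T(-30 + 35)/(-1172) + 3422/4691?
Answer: 1991219/2748926 ≈ 0.72436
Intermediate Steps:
T(x) = 6 (T(x) = 8 - (x + x)/x = 8 - 2*x/x = 8 - 1*2 = 8 - 2 = 6)
T(-30 + 35)/(-1172) + 3422/4691 = 6/(-1172) + 3422/4691 = 6*(-1/1172) + 3422*(1/4691) = -3/586 + 3422/4691 = 1991219/2748926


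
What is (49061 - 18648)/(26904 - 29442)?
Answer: -30413/2538 ≈ -11.983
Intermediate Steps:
(49061 - 18648)/(26904 - 29442) = 30413/(-2538) = 30413*(-1/2538) = -30413/2538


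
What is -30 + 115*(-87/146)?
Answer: -14385/146 ≈ -98.527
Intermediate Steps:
-30 + 115*(-87/146) = -30 - 10005/146 = -14385/146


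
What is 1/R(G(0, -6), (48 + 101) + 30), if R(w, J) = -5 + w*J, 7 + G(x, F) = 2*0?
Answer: -1/1258 ≈ -0.00079491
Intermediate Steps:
G(x, F) = -7 (G(x, F) = -7 + 2*0 = -7 + 0 = -7)
R(w, J) = -5 + J*w
1/R(G(0, -6), (48 + 101) + 30) = 1/(-5 + ((48 + 101) + 30)*(-7)) = 1/(-5 + (149 + 30)*(-7)) = 1/(-5 + 179*(-7)) = 1/(-5 - 1253) = 1/(-1258) = -1/1258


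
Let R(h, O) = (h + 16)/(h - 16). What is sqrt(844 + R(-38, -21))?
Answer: sqrt(68397)/9 ≈ 29.059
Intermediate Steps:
R(h, O) = (16 + h)/(-16 + h)
sqrt(844 + R(-38, -21)) = sqrt(844 + (16 - 38)/(-16 - 38)) = sqrt(844 - 22/(-54)) = sqrt(844 - 1/54*(-22)) = sqrt(844 + 11/27) = sqrt(22799/27) = sqrt(68397)/9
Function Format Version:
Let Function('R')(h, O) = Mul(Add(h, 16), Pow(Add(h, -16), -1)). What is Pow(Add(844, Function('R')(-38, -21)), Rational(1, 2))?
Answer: Mul(Rational(1, 9), Pow(68397, Rational(1, 2))) ≈ 29.059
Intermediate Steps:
Function('R')(h, O) = Mul(Pow(Add(-16, h), -1), Add(16, h)) (Function('R')(h, O) = Mul(Add(16, h), Pow(Add(-16, h), -1)) = Mul(Pow(Add(-16, h), -1), Add(16, h)))
Pow(Add(844, Function('R')(-38, -21)), Rational(1, 2)) = Pow(Add(844, Mul(Pow(Add(-16, -38), -1), Add(16, -38))), Rational(1, 2)) = Pow(Add(844, Mul(Pow(-54, -1), -22)), Rational(1, 2)) = Pow(Add(844, Mul(Rational(-1, 54), -22)), Rational(1, 2)) = Pow(Add(844, Rational(11, 27)), Rational(1, 2)) = Pow(Rational(22799, 27), Rational(1, 2)) = Mul(Rational(1, 9), Pow(68397, Rational(1, 2)))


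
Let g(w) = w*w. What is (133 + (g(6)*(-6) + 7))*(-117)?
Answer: 8892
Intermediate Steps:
g(w) = w²
(133 + (g(6)*(-6) + 7))*(-117) = (133 + (6²*(-6) + 7))*(-117) = (133 + (36*(-6) + 7))*(-117) = (133 + (-216 + 7))*(-117) = (133 - 209)*(-117) = -76*(-117) = 8892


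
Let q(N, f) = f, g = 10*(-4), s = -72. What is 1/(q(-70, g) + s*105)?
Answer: -1/7600 ≈ -0.00013158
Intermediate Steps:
g = -40
1/(q(-70, g) + s*105) = 1/(-40 - 72*105) = 1/(-40 - 7560) = 1/(-7600) = -1/7600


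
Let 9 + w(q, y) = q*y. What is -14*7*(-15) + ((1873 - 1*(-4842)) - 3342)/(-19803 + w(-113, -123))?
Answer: 8688737/5913 ≈ 1469.4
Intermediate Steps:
w(q, y) = -9 + q*y
-14*7*(-15) + ((1873 - 1*(-4842)) - 3342)/(-19803 + w(-113, -123)) = -14*7*(-15) + ((1873 - 1*(-4842)) - 3342)/(-19803 + (-9 - 113*(-123))) = -98*(-15) + ((1873 + 4842) - 3342)/(-19803 + (-9 + 13899)) = 1470 + (6715 - 3342)/(-19803 + 13890) = 1470 + 3373/(-5913) = 1470 + 3373*(-1/5913) = 1470 - 3373/5913 = 8688737/5913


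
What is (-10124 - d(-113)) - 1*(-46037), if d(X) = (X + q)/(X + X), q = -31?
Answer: 4058097/113 ≈ 35912.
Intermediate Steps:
d(X) = (-31 + X)/(2*X) (d(X) = (X - 31)/(X + X) = (-31 + X)/((2*X)) = (-31 + X)*(1/(2*X)) = (-31 + X)/(2*X))
(-10124 - d(-113)) - 1*(-46037) = (-10124 - (-31 - 113)/(2*(-113))) - 1*(-46037) = (-10124 - (-1)*(-144)/(2*113)) + 46037 = (-10124 - 1*72/113) + 46037 = (-10124 - 72/113) + 46037 = -1144084/113 + 46037 = 4058097/113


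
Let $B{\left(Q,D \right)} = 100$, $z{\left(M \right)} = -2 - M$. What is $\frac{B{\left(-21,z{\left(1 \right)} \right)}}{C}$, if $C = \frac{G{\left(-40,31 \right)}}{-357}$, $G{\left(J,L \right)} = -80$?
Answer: $\frac{1785}{4} \approx 446.25$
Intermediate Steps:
$C = \frac{80}{357}$ ($C = - \frac{80}{-357} = \left(-80\right) \left(- \frac{1}{357}\right) = \frac{80}{357} \approx 0.22409$)
$\frac{B{\left(-21,z{\left(1 \right)} \right)}}{C} = \frac{100}{\frac{80}{357}} = 100 \cdot \frac{357}{80} = \frac{1785}{4}$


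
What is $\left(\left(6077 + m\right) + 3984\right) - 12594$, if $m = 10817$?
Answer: $8284$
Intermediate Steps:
$\left(\left(6077 + m\right) + 3984\right) - 12594 = \left(\left(6077 + 10817\right) + 3984\right) - 12594 = \left(16894 + 3984\right) - 12594 = 20878 - 12594 = 8284$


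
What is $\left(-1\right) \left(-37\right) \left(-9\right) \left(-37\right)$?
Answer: $12321$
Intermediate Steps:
$\left(-1\right) \left(-37\right) \left(-9\right) \left(-37\right) = 37 \left(-9\right) \left(-37\right) = \left(-333\right) \left(-37\right) = 12321$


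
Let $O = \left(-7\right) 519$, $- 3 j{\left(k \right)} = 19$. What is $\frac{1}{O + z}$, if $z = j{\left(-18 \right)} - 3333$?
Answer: $- \frac{3}{20917} \approx -0.00014342$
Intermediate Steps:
$j{\left(k \right)} = - \frac{19}{3}$ ($j{\left(k \right)} = \left(- \frac{1}{3}\right) 19 = - \frac{19}{3}$)
$O = -3633$
$z = - \frac{10018}{3}$ ($z = - \frac{19}{3} - 3333 = - \frac{10018}{3} \approx -3339.3$)
$\frac{1}{O + z} = \frac{1}{-3633 - \frac{10018}{3}} = \frac{1}{- \frac{20917}{3}} = - \frac{3}{20917}$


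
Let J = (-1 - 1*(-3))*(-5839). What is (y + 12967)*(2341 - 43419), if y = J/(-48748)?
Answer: -6491628164883/12187 ≈ -5.3267e+8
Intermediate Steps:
J = -11678 (J = (-1 + 3)*(-5839) = 2*(-5839) = -11678)
y = 5839/24374 (y = -11678/(-48748) = -11678*(-1/48748) = 5839/24374 ≈ 0.23956)
(y + 12967)*(2341 - 43419) = (5839/24374 + 12967)*(2341 - 43419) = (316063497/24374)*(-41078) = -6491628164883/12187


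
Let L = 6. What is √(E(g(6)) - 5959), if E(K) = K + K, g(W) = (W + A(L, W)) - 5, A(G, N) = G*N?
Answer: I*√5885 ≈ 76.714*I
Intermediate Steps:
g(W) = -5 + 7*W (g(W) = (W + 6*W) - 5 = 7*W - 5 = -5 + 7*W)
E(K) = 2*K
√(E(g(6)) - 5959) = √(2*(-5 + 7*6) - 5959) = √(2*(-5 + 42) - 5959) = √(2*37 - 5959) = √(74 - 5959) = √(-5885) = I*√5885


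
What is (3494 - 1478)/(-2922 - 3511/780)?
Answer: -1572480/2282671 ≈ -0.68888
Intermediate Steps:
(3494 - 1478)/(-2922 - 3511/780) = 2016/(-2922 - 3511*1/780) = 2016/(-2922 - 3511/780) = 2016/(-2282671/780) = 2016*(-780/2282671) = -1572480/2282671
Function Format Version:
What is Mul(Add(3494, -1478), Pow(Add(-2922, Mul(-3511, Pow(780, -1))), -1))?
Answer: Rational(-1572480, 2282671) ≈ -0.68888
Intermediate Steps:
Mul(Add(3494, -1478), Pow(Add(-2922, Mul(-3511, Pow(780, -1))), -1)) = Mul(2016, Pow(Add(-2922, Mul(-3511, Rational(1, 780))), -1)) = Mul(2016, Pow(Add(-2922, Rational(-3511, 780)), -1)) = Mul(2016, Pow(Rational(-2282671, 780), -1)) = Mul(2016, Rational(-780, 2282671)) = Rational(-1572480, 2282671)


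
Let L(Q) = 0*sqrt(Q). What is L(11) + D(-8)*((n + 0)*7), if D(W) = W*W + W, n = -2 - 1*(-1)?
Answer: -392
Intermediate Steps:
n = -1 (n = -2 + 1 = -1)
L(Q) = 0
D(W) = W + W**2 (D(W) = W**2 + W = W + W**2)
L(11) + D(-8)*((n + 0)*7) = 0 + (-8*(1 - 8))*((-1 + 0)*7) = 0 + (-8*(-7))*(-1*7) = 0 + 56*(-7) = 0 - 392 = -392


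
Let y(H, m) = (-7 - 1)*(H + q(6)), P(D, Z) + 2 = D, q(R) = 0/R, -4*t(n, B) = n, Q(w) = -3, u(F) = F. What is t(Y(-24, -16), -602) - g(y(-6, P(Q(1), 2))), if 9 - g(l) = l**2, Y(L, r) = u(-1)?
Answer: 9181/4 ≈ 2295.3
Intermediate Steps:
Y(L, r) = -1
t(n, B) = -n/4
q(R) = 0
P(D, Z) = -2 + D
y(H, m) = -8*H (y(H, m) = (-7 - 1)*(H + 0) = -8*H)
g(l) = 9 - l**2
t(Y(-24, -16), -602) - g(y(-6, P(Q(1), 2))) = -1/4*(-1) - (9 - (-8*(-6))**2) = 1/4 - (9 - 1*48**2) = 1/4 - (9 - 1*2304) = 1/4 - (9 - 2304) = 1/4 - 1*(-2295) = 1/4 + 2295 = 9181/4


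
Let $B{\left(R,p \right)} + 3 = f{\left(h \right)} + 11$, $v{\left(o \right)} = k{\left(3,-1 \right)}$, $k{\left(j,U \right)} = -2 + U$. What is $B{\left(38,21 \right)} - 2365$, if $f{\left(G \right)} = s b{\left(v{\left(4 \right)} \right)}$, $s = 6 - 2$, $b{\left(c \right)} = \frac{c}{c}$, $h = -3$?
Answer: $-2353$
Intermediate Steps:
$v{\left(o \right)} = -3$ ($v{\left(o \right)} = -2 - 1 = -3$)
$b{\left(c \right)} = 1$
$s = 4$
$f{\left(G \right)} = 4$ ($f{\left(G \right)} = 4 \cdot 1 = 4$)
$B{\left(R,p \right)} = 12$ ($B{\left(R,p \right)} = -3 + \left(4 + 11\right) = -3 + 15 = 12$)
$B{\left(38,21 \right)} - 2365 = 12 - 2365 = -2353$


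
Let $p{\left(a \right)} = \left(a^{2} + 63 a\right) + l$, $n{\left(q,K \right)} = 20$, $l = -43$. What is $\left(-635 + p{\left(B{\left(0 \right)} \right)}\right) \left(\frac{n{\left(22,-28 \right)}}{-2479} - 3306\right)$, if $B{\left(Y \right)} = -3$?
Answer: $\frac{7031819652}{2479} \approx 2.8366 \cdot 10^{6}$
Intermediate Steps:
$p{\left(a \right)} = -43 + a^{2} + 63 a$ ($p{\left(a \right)} = \left(a^{2} + 63 a\right) - 43 = -43 + a^{2} + 63 a$)
$\left(-635 + p{\left(B{\left(0 \right)} \right)}\right) \left(\frac{n{\left(22,-28 \right)}}{-2479} - 3306\right) = \left(-635 + \left(-43 + \left(-3\right)^{2} + 63 \left(-3\right)\right)\right) \left(\frac{20}{-2479} - 3306\right) = \left(-635 - 223\right) \left(20 \left(- \frac{1}{2479}\right) - 3306\right) = \left(-635 - 223\right) \left(- \frac{20}{2479} - 3306\right) = \left(-858\right) \left(- \frac{8195594}{2479}\right) = \frac{7031819652}{2479}$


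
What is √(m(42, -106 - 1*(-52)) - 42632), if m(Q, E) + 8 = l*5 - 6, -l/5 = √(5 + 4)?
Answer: I*√42721 ≈ 206.69*I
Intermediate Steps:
l = -15 (l = -5*√(5 + 4) = -5*√9 = -5*3 = -15)
m(Q, E) = -89 (m(Q, E) = -8 + (-15*5 - 6) = -8 + (-75 - 6) = -8 - 81 = -89)
√(m(42, -106 - 1*(-52)) - 42632) = √(-89 - 42632) = √(-42721) = I*√42721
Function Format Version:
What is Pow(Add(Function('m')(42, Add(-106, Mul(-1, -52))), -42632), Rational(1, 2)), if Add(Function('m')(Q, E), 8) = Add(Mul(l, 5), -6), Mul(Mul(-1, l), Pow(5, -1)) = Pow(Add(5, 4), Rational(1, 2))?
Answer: Mul(I, Pow(42721, Rational(1, 2))) ≈ Mul(206.69, I)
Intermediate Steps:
l = -15 (l = Mul(-5, Pow(Add(5, 4), Rational(1, 2))) = Mul(-5, Pow(9, Rational(1, 2))) = Mul(-5, 3) = -15)
Function('m')(Q, E) = -89 (Function('m')(Q, E) = Add(-8, Add(Mul(-15, 5), -6)) = Add(-8, Add(-75, -6)) = Add(-8, -81) = -89)
Pow(Add(Function('m')(42, Add(-106, Mul(-1, -52))), -42632), Rational(1, 2)) = Pow(Add(-89, -42632), Rational(1, 2)) = Pow(-42721, Rational(1, 2)) = Mul(I, Pow(42721, Rational(1, 2)))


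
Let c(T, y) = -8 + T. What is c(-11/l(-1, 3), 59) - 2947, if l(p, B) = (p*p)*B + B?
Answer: -17741/6 ≈ -2956.8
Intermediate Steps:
l(p, B) = B + B*p² (l(p, B) = p²*B + B = B*p² + B = B + B*p²)
c(-11/l(-1, 3), 59) - 2947 = (-8 - 11*1/(3*(1 + (-1)²))) - 2947 = (-8 - 11*1/(3*(1 + 1))) - 2947 = (-8 - 11/(3*2)) - 2947 = (-8 - 11/6) - 2947 = -59/6 - 2947 = -17741/6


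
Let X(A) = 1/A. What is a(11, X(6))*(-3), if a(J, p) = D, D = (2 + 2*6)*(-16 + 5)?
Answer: 462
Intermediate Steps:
D = -154 (D = (2 + 12)*(-11) = 14*(-11) = -154)
a(J, p) = -154
a(11, X(6))*(-3) = -154*(-3) = 462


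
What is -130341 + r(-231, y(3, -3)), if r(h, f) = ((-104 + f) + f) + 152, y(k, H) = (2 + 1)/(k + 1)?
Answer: -260583/2 ≈ -1.3029e+5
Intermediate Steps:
y(k, H) = 3/(1 + k)
r(h, f) = 48 + 2*f (r(h, f) = (-104 + 2*f) + 152 = 48 + 2*f)
-130341 + r(-231, y(3, -3)) = -130341 + (48 + 2*(3/(1 + 3))) = -130341 + (48 + 2*(3/4)) = -130341 + (48 + 3/2) = -130341 + 99/2 = -260583/2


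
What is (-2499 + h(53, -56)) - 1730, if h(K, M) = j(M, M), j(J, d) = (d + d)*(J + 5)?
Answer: 1483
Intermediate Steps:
j(J, d) = 2*d*(5 + J) (j(J, d) = (2*d)*(5 + J) = 2*d*(5 + J))
h(K, M) = 2*M*(5 + M)
(-2499 + h(53, -56)) - 1730 = (-2499 + 2*(-56)*(5 - 56)) - 1730 = (-2499 + 2*(-56)*(-51)) - 1730 = (-2499 + 5712) - 1730 = 3213 - 1730 = 1483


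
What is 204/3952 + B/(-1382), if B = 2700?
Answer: -1298559/682708 ≈ -1.9021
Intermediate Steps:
204/3952 + B/(-1382) = 204/3952 + 2700/(-1382) = 204*(1/3952) + 2700*(-1/1382) = 51/988 - 1350/691 = -1298559/682708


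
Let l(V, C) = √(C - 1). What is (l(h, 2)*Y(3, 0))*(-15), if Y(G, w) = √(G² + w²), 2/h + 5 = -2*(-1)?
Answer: -45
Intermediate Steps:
h = -⅔ (h = 2/(-5 - 2*(-1)) = 2/(-5 + 2) = 2/(-3) = 2*(-⅓) = -⅔ ≈ -0.66667)
l(V, C) = √(-1 + C)
(l(h, 2)*Y(3, 0))*(-15) = (√(-1 + 2)*√(3² + 0²))*(-15) = (√1*√(9 + 0))*(-15) = (1*√9)*(-15) = (1*3)*(-15) = 3*(-15) = -45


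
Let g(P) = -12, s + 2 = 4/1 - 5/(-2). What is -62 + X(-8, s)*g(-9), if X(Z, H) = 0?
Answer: -62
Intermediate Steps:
s = 9/2 (s = -2 + (4/1 - 5/(-2)) = -2 + (4*1 - 5*(-½)) = -2 + (4 + 5/2) = -2 + 13/2 = 9/2 ≈ 4.5000)
-62 + X(-8, s)*g(-9) = -62 + 0*(-12) = -62 + 0 = -62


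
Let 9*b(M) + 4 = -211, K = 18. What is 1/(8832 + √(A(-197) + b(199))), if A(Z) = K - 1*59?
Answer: 9936/87754825 - 3*I*√146/351019300 ≈ 0.00011322 - 1.0327e-7*I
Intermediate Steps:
A(Z) = -41 (A(Z) = 18 - 1*59 = 18 - 59 = -41)
b(M) = -215/9 (b(M) = -4/9 + (⅑)*(-211) = -4/9 - 211/9 = -215/9)
1/(8832 + √(A(-197) + b(199))) = 1/(8832 + √(-41 - 215/9)) = 1/(8832 + √(-584/9)) = 1/(8832 + 2*I*√146/3)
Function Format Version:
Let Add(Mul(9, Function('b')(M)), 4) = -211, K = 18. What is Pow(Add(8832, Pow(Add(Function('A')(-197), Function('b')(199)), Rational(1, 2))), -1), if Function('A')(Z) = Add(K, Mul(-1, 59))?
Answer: Add(Rational(9936, 87754825), Mul(Rational(-3, 351019300), I, Pow(146, Rational(1, 2)))) ≈ Add(0.00011322, Mul(-1.0327e-7, I))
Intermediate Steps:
Function('A')(Z) = -41 (Function('A')(Z) = Add(18, Mul(-1, 59)) = Add(18, -59) = -41)
Function('b')(M) = Rational(-215, 9) (Function('b')(M) = Add(Rational(-4, 9), Mul(Rational(1, 9), -211)) = Add(Rational(-4, 9), Rational(-211, 9)) = Rational(-215, 9))
Pow(Add(8832, Pow(Add(Function('A')(-197), Function('b')(199)), Rational(1, 2))), -1) = Pow(Add(8832, Pow(Add(-41, Rational(-215, 9)), Rational(1, 2))), -1) = Pow(Add(8832, Pow(Rational(-584, 9), Rational(1, 2))), -1) = Pow(Add(8832, Mul(Rational(2, 3), I, Pow(146, Rational(1, 2)))), -1)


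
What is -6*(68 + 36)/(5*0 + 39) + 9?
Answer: -7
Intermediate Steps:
-6*(68 + 36)/(5*0 + 39) + 9 = -624/(0 + 39) + 9 = -624/39 + 9 = -6*8/3 + 9 = -16 + 9 = -7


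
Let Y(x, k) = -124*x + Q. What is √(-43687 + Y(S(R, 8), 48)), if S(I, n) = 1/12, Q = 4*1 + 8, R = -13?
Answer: 4*I*√24573/3 ≈ 209.01*I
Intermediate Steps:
Q = 12 (Q = 4 + 8 = 12)
S(I, n) = 1/12
Y(x, k) = 12 - 124*x (Y(x, k) = -124*x + 12 = 12 - 124*x)
√(-43687 + Y(S(R, 8), 48)) = √(-43687 + (12 - 124*1/12)) = √(-43687 + (12 - 31/3)) = √(-43687 + 5/3) = √(-131056/3) = 4*I*√24573/3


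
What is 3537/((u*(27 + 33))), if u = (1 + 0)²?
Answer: 1179/20 ≈ 58.950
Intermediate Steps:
u = 1 (u = 1² = 1)
3537/((u*(27 + 33))) = 3537/((1*(27 + 33))) = 3537/((1*60)) = 3537/60 = 3537*(1/60) = 1179/20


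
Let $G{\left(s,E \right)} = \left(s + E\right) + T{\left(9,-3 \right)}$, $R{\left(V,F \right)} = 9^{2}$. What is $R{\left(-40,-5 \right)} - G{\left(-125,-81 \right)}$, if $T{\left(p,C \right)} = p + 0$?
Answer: $278$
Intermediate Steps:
$T{\left(p,C \right)} = p$
$R{\left(V,F \right)} = 81$
$G{\left(s,E \right)} = 9 + E + s$ ($G{\left(s,E \right)} = \left(s + E\right) + 9 = \left(E + s\right) + 9 = 9 + E + s$)
$R{\left(-40,-5 \right)} - G{\left(-125,-81 \right)} = 81 - \left(9 - 81 - 125\right) = 81 - -197 = 81 + 197 = 278$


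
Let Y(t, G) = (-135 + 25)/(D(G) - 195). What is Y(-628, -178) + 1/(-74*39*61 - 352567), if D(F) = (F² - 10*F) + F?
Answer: -58180521/17492332783 ≈ -0.0033261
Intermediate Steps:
D(F) = F² - 9*F
Y(t, G) = -110/(-195 + G*(-9 + G)) (Y(t, G) = (-135 + 25)/(G*(-9 + G) - 195) = -110/(-195 + G*(-9 + G)))
Y(-628, -178) + 1/(-74*39*61 - 352567) = -110/(-195 - 178*(-9 - 178)) + 1/(-74*39*61 - 352567) = -110/(-195 - 178*(-187)) + 1/(-2886*61 - 352567) = -110/(-195 + 33286) + 1/(-176046 - 352567) = -110/33091 + 1/(-528613) = -110*1/33091 - 1/528613 = -110/33091 - 1/528613 = -58180521/17492332783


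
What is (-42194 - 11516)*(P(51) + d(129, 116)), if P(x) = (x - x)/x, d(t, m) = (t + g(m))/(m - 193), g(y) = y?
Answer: 1879850/11 ≈ 1.7090e+5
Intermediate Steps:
d(t, m) = (m + t)/(-193 + m) (d(t, m) = (t + m)/(m - 193) = (m + t)/(-193 + m))
P(x) = 0 (P(x) = 0/x = 0)
(-42194 - 11516)*(P(51) + d(129, 116)) = (-42194 - 11516)*(0 + (116 + 129)/(-193 + 116)) = -53710*(0 + 245/(-77)) = -53710*(0 - 1/77*245) = -53710*(0 - 35/11) = -53710*(-35/11) = 1879850/11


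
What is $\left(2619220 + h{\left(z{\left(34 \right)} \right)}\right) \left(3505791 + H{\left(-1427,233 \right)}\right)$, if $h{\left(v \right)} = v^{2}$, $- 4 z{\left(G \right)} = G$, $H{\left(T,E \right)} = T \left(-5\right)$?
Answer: $\frac{18402759693247}{2} \approx 9.2014 \cdot 10^{12}$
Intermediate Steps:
$H{\left(T,E \right)} = - 5 T$
$z{\left(G \right)} = - \frac{G}{4}$
$\left(2619220 + h{\left(z{\left(34 \right)} \right)}\right) \left(3505791 + H{\left(-1427,233 \right)}\right) = \left(2619220 + \left(\left(- \frac{1}{4}\right) 34\right)^{2}\right) \left(3505791 - -7135\right) = \left(2619220 + \left(- \frac{17}{2}\right)^{2}\right) \left(3505791 + 7135\right) = \left(2619220 + \frac{289}{4}\right) 3512926 = \frac{10477169}{4} \cdot 3512926 = \frac{18402759693247}{2}$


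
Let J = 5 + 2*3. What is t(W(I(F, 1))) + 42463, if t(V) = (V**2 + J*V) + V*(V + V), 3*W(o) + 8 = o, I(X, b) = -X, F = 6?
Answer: 42477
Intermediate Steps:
W(o) = -8/3 + o/3
J = 11 (J = 5 + 6 = 11)
t(V) = 3*V**2 + 11*V (t(V) = (V**2 + 11*V) + V*(V + V) = (V**2 + 11*V) + V*(2*V) = (V**2 + 11*V) + 2*V**2 = 3*V**2 + 11*V)
t(W(I(F, 1))) + 42463 = (-8/3 + (-1*6)/3)*(11 + 3*(-8/3 + (-1*6)/3)) + 42463 = (-8/3 + (1/3)*(-6))*(11 + 3*(-8/3 + (1/3)*(-6))) + 42463 = (-8/3 - 2)*(11 + 3*(-8/3 - 2)) + 42463 = -14*(11 + 3*(-14/3))/3 + 42463 = -14*(11 - 14)/3 + 42463 = -14/3*(-3) + 42463 = 14 + 42463 = 42477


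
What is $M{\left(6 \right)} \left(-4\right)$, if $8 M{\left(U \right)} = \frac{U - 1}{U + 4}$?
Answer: $- \frac{1}{4} \approx -0.25$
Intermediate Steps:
$M{\left(U \right)} = \frac{-1 + U}{8 \left(4 + U\right)}$ ($M{\left(U \right)} = \frac{\left(U - 1\right) \frac{1}{U + 4}}{8} = \frac{\left(-1 + U\right) \frac{1}{4 + U}}{8} = \frac{\frac{1}{4 + U} \left(-1 + U\right)}{8} = \frac{-1 + U}{8 \left(4 + U\right)}$)
$M{\left(6 \right)} \left(-4\right) = \frac{-1 + 6}{8 \left(4 + 6\right)} \left(-4\right) = \frac{1}{8} \cdot \frac{1}{10} \cdot 5 \left(-4\right) = \frac{1}{16} \left(-4\right) = - \frac{1}{4}$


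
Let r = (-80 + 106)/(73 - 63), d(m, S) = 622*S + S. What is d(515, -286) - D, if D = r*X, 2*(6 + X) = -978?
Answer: -176891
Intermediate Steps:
X = -495 (X = -6 + (½)*(-978) = -6 - 489 = -495)
d(m, S) = 623*S
r = 13/5 (r = 26/10 = 26*(⅒) = 13/5 ≈ 2.6000)
D = -1287 (D = (13/5)*(-495) = -1287)
d(515, -286) - D = 623*(-286) - 1*(-1287) = -178178 + 1287 = -176891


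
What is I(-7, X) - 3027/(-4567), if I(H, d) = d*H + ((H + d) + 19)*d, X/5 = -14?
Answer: 20782877/4567 ≈ 4550.7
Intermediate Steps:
X = -70 (X = 5*(-14) = -70)
I(H, d) = H*d + d*(19 + H + d) (I(H, d) = H*d + (19 + H + d)*d = H*d + d*(19 + H + d))
I(-7, X) - 3027/(-4567) = -70*(19 - 70 + 2*(-7)) - 3027/(-4567) = -70*(19 - 70 - 14) - 3027*(-1/4567) = -70*(-65) + 3027/4567 = 4550 + 3027/4567 = 20782877/4567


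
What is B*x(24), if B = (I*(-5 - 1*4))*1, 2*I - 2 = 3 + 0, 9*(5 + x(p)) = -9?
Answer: 135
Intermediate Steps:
x(p) = -6 (x(p) = -5 + (⅑)*(-9) = -5 - 1 = -6)
I = 5/2 (I = 1 + (3 + 0)/2 = 1 + (½)*3 = 1 + 3/2 = 5/2 ≈ 2.5000)
B = -45/2 (B = (5*(-5 - 1*4)/2)*1 = (5*(-5 - 4)/2)*1 = ((5/2)*(-9))*1 = -45/2*1 = -45/2 ≈ -22.500)
B*x(24) = -45/2*(-6) = 135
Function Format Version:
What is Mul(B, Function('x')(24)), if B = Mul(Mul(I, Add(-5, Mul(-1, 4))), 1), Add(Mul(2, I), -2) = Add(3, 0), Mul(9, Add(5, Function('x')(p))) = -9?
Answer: 135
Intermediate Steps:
Function('x')(p) = -6 (Function('x')(p) = Add(-5, Mul(Rational(1, 9), -9)) = Add(-5, -1) = -6)
I = Rational(5, 2) (I = Add(1, Mul(Rational(1, 2), Add(3, 0))) = Add(1, Mul(Rational(1, 2), 3)) = Add(1, Rational(3, 2)) = Rational(5, 2) ≈ 2.5000)
B = Rational(-45, 2) (B = Mul(Mul(Rational(5, 2), Add(-5, Mul(-1, 4))), 1) = Mul(Mul(Rational(5, 2), Add(-5, -4)), 1) = Mul(Mul(Rational(5, 2), -9), 1) = Mul(Rational(-45, 2), 1) = Rational(-45, 2) ≈ -22.500)
Mul(B, Function('x')(24)) = Mul(Rational(-45, 2), -6) = 135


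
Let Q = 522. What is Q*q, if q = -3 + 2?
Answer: -522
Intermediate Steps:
q = -1
Q*q = 522*(-1) = -522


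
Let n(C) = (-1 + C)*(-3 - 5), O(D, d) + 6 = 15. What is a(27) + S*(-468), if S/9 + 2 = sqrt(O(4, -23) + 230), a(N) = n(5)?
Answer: 8392 - 4212*sqrt(239) ≈ -56724.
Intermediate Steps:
O(D, d) = 9 (O(D, d) = -6 + 15 = 9)
n(C) = 8 - 8*C (n(C) = (-1 + C)*(-8) = 8 - 8*C)
a(N) = -32 (a(N) = 8 - 8*5 = 8 - 40 = -32)
S = -18 + 9*sqrt(239) (S = -18 + 9*sqrt(9 + 230) = -18 + 9*sqrt(239) ≈ 121.14)
a(27) + S*(-468) = -32 + (-18 + 9*sqrt(239))*(-468) = -32 + (8424 - 4212*sqrt(239)) = 8392 - 4212*sqrt(239)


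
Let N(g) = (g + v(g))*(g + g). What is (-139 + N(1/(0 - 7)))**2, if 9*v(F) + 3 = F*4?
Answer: 3749235361/194481 ≈ 19278.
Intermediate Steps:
v(F) = -1/3 + 4*F/9 (v(F) = -1/3 + (F*4)/9 = -1/3 + (4*F)/9 = -1/3 + 4*F/9)
N(g) = 2*g*(-1/3 + 13*g/9) (N(g) = (g + (-1/3 + 4*g/9))*(g + g) = (-1/3 + 13*g/9)*(2*g) = 2*g*(-1/3 + 13*g/9))
(-139 + N(1/(0 - 7)))**2 = (-139 + 2*(-3 + 13/(0 - 7))/(9*(0 - 7)))**2 = (-139 + (2/9)*(-3 + 13/(-7))/(-7))**2 = (-139 + (2/9)*(-1/7)*(-3 + 13*(-1/7)))**2 = (-139 + (2/9)*(-1/7)*(-3 - 13/7))**2 = (-139 + (2/9)*(-1/7)*(-34/7))**2 = (-139 + 68/441)**2 = (-61231/441)**2 = 3749235361/194481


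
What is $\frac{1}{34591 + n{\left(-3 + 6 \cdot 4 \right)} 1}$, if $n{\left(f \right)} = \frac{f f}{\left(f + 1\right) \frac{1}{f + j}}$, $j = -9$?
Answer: $\frac{11}{383147} \approx 2.871 \cdot 10^{-5}$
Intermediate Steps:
$n{\left(f \right)} = \frac{f^{2} \left(-9 + f\right)}{1 + f}$ ($n{\left(f \right)} = \frac{f f}{\left(f + 1\right) \frac{1}{f - 9}} = \frac{f^{2}}{\left(1 + f\right) \frac{1}{-9 + f}} = \frac{f^{2}}{\frac{1}{-9 + f} \left(1 + f\right)} = f^{2} \frac{-9 + f}{1 + f} = \frac{f^{2} \left(-9 + f\right)}{1 + f}$)
$\frac{1}{34591 + n{\left(-3 + 6 \cdot 4 \right)} 1} = \frac{1}{34591 + \frac{\left(-3 + 6 \cdot 4\right)^{2} \left(-9 + \left(-3 + 6 \cdot 4\right)\right)}{1 + \left(-3 + 6 \cdot 4\right)} 1} = \frac{1}{34591 + \frac{\left(-3 + 24\right)^{2} \left(-9 + \left(-3 + 24\right)\right)}{1 + \left(-3 + 24\right)} 1} = \frac{1}{34591 + \frac{21^{2} \left(-9 + 21\right)}{1 + 21} \cdot 1} = \frac{1}{34591 + 441 \cdot \frac{1}{22} \cdot 12 \cdot 1} = \frac{1}{34591 + \frac{2646}{11} \cdot 1} = \frac{1}{34591 + \frac{2646}{11}} = \frac{1}{\frac{383147}{11}} = \frac{11}{383147}$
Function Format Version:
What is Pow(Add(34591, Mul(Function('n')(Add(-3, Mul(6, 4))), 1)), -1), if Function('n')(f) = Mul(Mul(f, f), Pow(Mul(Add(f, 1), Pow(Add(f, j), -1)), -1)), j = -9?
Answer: Rational(11, 383147) ≈ 2.8710e-5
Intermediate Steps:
Function('n')(f) = Mul(Pow(f, 2), Pow(Add(1, f), -1), Add(-9, f)) (Function('n')(f) = Mul(Mul(f, f), Pow(Mul(Add(f, 1), Pow(Add(f, -9), -1)), -1)) = Mul(Pow(f, 2), Pow(Mul(Add(1, f), Pow(Add(-9, f), -1)), -1)) = Mul(Pow(f, 2), Pow(Mul(Pow(Add(-9, f), -1), Add(1, f)), -1)) = Mul(Pow(f, 2), Mul(Pow(Add(1, f), -1), Add(-9, f))) = Mul(Pow(f, 2), Pow(Add(1, f), -1), Add(-9, f)))
Pow(Add(34591, Mul(Function('n')(Add(-3, Mul(6, 4))), 1)), -1) = Pow(Add(34591, Mul(Mul(Pow(Add(-3, Mul(6, 4)), 2), Pow(Add(1, Add(-3, Mul(6, 4))), -1), Add(-9, Add(-3, Mul(6, 4)))), 1)), -1) = Pow(Add(34591, Mul(Mul(Pow(Add(-3, 24), 2), Pow(Add(1, Add(-3, 24)), -1), Add(-9, Add(-3, 24))), 1)), -1) = Pow(Add(34591, Mul(Mul(Pow(21, 2), Pow(Add(1, 21), -1), Add(-9, 21)), 1)), -1) = Pow(Add(34591, Mul(Mul(441, Pow(22, -1), 12), 1)), -1) = Pow(Add(34591, Mul(Mul(441, Rational(1, 22), 12), 1)), -1) = Pow(Add(34591, Mul(Rational(2646, 11), 1)), -1) = Pow(Add(34591, Rational(2646, 11)), -1) = Pow(Rational(383147, 11), -1) = Rational(11, 383147)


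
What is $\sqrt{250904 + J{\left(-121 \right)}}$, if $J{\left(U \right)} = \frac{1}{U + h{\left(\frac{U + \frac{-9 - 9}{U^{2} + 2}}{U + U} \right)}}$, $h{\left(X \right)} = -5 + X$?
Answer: $\frac{103 \sqrt{57746594308630110}}{49413615} \approx 500.9$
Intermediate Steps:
$J{\left(U \right)} = \frac{1}{-5 + U + \frac{U - \frac{18}{2 + U^{2}}}{2 U}}$ ($J{\left(U \right)} = \frac{1}{U - \left(5 - \frac{U + \frac{-9 - 9}{U^{2} + 2}}{U + U}\right)} = \frac{1}{U - \left(5 - \frac{U - \frac{18}{2 + U^{2}}}{2 U}\right)} = \frac{1}{-5 + U + \frac{U - \frac{18}{2 + U^{2}}}{2 U}}$)
$\sqrt{250904 + J{\left(-121 \right)}} = \sqrt{250904 + 2 \left(-121\right) \frac{1}{-18 + \left(-121\right)^{3} + 2 \left(-121\right) + 2 \left(-121\right) \left(-5 - 121\right) \left(2 + \left(-121\right)^{2}\right)} \left(2 + \left(-121\right)^{2}\right)} = \sqrt{250904 + 2 \left(-121\right) \frac{1}{-18 - 1771561 - 242 + 2 \left(-121\right) \left(-126\right) \left(2 + 14641\right)} \left(2 + 14641\right)} = \sqrt{250904 + 2 \left(-121\right) \frac{1}{-18 - 1771561 - 242 + 2 \left(-121\right) \left(-126\right) 14643} \cdot 14643} = \sqrt{250904 + 2 \left(-121\right) \frac{1}{-18 - 1771561 - 242 + 446494356} \cdot 14643} = \sqrt{250904 + 2 \left(-121\right) \frac{1}{444722535} \cdot 14643} = \sqrt{250904 - \frac{393734}{49413615}} = \sqrt{\frac{12398073264226}{49413615}} = \frac{103 \sqrt{57746594308630110}}{49413615}$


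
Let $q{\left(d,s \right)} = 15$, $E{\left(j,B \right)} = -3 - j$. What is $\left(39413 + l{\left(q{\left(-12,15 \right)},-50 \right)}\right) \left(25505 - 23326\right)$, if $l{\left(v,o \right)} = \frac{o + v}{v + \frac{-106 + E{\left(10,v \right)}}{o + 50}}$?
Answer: $85880927$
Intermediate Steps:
$l{\left(v,o \right)} = \frac{o + v}{v - \frac{119}{50 + o}}$ ($l{\left(v,o \right)} = \frac{o + v}{v + \frac{-106 - 13}{o + 50}} = \frac{o + v}{v + \frac{-106 - 13}{50 + o}} = \frac{o + v}{v - \frac{119}{50 + o}}$)
$\left(39413 + l{\left(q{\left(-12,15 \right)},-50 \right)}\right) \left(25505 - 23326\right) = \left(39413 + \frac{\left(-50\right)^{2} + 50 \left(-50\right) + 50 \cdot 15 - 750}{-119 + 50 \cdot 15 - 750}\right) \left(25505 - 23326\right) = \left(39413 + \frac{2500 - 2500 + 750 - 750}{-119 + 750 - 750}\right) 2179 = \left(39413 + \frac{1}{-119} \cdot 0\right) 2179 = \left(39413 - 0\right) 2179 = \left(39413 + 0\right) 2179 = 39413 \cdot 2179 = 85880927$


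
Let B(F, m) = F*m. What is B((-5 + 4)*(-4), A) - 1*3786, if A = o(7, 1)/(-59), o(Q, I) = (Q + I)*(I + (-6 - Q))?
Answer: -222990/59 ≈ -3779.5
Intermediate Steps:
o(Q, I) = (I + Q)*(-6 + I - Q)
A = 96/59 (A = (1² - 1*7² - 6*1 - 6*7)/(-59) = (1 - 1*49 - 6 - 42)*(-1/59) = (1 - 49 - 6 - 42)*(-1/59) = -96*(-1/59) = 96/59 ≈ 1.6271)
B((-5 + 4)*(-4), A) - 1*3786 = ((-5 + 4)*(-4))*(96/59) - 1*3786 = -1*(-4)*(96/59) - 3786 = 4*(96/59) - 3786 = 384/59 - 3786 = -222990/59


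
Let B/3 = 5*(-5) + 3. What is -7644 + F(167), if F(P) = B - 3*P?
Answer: -8211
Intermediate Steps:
B = -66 (B = 3*(5*(-5) + 3) = 3*(-25 + 3) = 3*(-22) = -66)
F(P) = -66 - 3*P
-7644 + F(167) = -7644 + (-66 - 3*167) = -7644 + (-66 - 501) = -7644 - 567 = -8211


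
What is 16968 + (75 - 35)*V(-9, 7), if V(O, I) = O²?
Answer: 20208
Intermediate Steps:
16968 + (75 - 35)*V(-9, 7) = 16968 + (75 - 35)*(-9)² = 16968 + 40*81 = 16968 + 3240 = 20208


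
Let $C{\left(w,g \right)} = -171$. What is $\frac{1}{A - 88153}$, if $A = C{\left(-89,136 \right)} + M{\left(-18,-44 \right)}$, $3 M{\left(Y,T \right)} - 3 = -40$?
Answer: $- \frac{3}{265009} \approx -1.132 \cdot 10^{-5}$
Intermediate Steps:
$M{\left(Y,T \right)} = - \frac{37}{3}$ ($M{\left(Y,T \right)} = 1 + \frac{1}{3} \left(-40\right) = 1 - \frac{40}{3} = - \frac{37}{3}$)
$A = - \frac{550}{3}$ ($A = -171 - \frac{37}{3} = - \frac{550}{3} \approx -183.33$)
$\frac{1}{A - 88153} = \frac{1}{- \frac{550}{3} - 88153} = \frac{1}{- \frac{265009}{3}} = - \frac{3}{265009}$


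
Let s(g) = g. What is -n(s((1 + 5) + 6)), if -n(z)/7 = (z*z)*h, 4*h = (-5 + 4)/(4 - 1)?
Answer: -84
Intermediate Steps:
h = -1/12 (h = ((-5 + 4)/(4 - 1))/4 = (-1/3)/4 = (-1*⅓)/4 = (¼)*(-⅓) = -1/12 ≈ -0.083333)
n(z) = 7*z²/12 (n(z) = -7*z*z*(-1)/12 = -7*z²*(-1)/12 = -(-7)*z²/12 = 7*z²/12)
-n(s((1 + 5) + 6)) = -7*((1 + 5) + 6)²/12 = -7*(6 + 6)²/12 = -7*12²/12 = -7*144/12 = -1*84 = -84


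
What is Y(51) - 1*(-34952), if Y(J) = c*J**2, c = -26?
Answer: -32674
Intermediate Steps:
Y(J) = -26*J**2
Y(51) - 1*(-34952) = -26*51**2 - 1*(-34952) = -26*2601 + 34952 = -67626 + 34952 = -32674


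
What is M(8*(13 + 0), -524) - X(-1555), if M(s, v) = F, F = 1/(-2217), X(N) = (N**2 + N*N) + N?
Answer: -10718075416/2217 ≈ -4.8345e+6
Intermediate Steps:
X(N) = N + 2*N**2 (X(N) = (N**2 + N**2) + N = 2*N**2 + N = N + 2*N**2)
F = -1/2217 ≈ -0.00045106
M(s, v) = -1/2217
M(8*(13 + 0), -524) - X(-1555) = -1/2217 - (-1555)*(1 + 2*(-1555)) = -1/2217 - (-1555)*(1 - 3110) = -1/2217 - (-1555)*(-3109) = -1/2217 - 1*4834495 = -1/2217 - 4834495 = -10718075416/2217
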